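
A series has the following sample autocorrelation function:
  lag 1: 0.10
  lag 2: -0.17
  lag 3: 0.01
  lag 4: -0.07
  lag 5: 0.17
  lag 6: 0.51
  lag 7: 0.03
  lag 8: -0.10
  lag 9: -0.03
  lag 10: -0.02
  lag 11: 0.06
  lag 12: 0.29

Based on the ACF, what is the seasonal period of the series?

The largest autocorrelation is r_6 = 0.51, with a weaker echo at lag 12 (0.29); the remaining lags stay at or below 0.17.
The dominant spike at lag 6 indicates a seasonal period of 6.

6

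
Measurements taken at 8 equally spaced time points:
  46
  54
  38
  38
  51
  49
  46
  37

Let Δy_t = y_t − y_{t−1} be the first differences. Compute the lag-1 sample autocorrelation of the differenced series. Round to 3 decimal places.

-0.233

First differences Δy: 8, -16, 0, 13, -2, -3, -9
Mean of differences = -1.2857
Numerator Σ(Δy_t−Δȳ)(Δy_{t+1}−Δȳ) = -132.9388
Denominator Σ(Δy_t−Δȳ)² = 571.4286
r_1(Δy) = -132.9388 / 571.4286 = -0.233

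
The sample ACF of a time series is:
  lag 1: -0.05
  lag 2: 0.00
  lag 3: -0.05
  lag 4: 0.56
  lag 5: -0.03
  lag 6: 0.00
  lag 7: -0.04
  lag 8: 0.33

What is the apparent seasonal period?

4

The largest autocorrelation is r_4 = 0.56, with a weaker echo at lag 8 (0.33); the remaining lags stay at or below 0.00.
The dominant spike at lag 4 indicates a seasonal period of 4.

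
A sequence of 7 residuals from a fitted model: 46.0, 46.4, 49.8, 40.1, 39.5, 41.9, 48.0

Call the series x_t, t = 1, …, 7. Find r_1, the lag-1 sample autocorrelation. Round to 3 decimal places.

0.161

Mean x̄ = (46.0 + 46.4 + 49.8 + 40.1 + 39.5 + 41.9 + 48.0)/7 = 44.5286
Numerator Σ_{t=1}^{6}(x_t−x̄)(x_{t+1}−x̄) = 15.6363
Denominator Σ(x_t−x̄)² = 97.3143
r_1 = 15.6363 / 97.3143 = 0.161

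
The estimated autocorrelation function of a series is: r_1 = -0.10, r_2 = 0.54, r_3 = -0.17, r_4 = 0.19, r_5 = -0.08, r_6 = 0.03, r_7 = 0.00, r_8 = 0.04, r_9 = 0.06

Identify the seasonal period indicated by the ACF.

2

The largest autocorrelation is r_2 = 0.54, with a weaker echo at lag 4 (0.19); the remaining lags stay at or below 0.06.
The dominant spike at lag 2 indicates a seasonal period of 2.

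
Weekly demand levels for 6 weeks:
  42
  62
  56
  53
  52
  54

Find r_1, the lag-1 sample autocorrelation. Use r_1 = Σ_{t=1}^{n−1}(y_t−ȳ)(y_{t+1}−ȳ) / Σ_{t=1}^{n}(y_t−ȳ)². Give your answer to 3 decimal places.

Mean ȳ = (42 + 62 + 56 + 53 + 52 + 54)/6 = 53.1667
Numerator Σ_{t=1}^{5}(y_t−ȳ)(y_{t+1}−ȳ) = -74.8611
Denominator Σ(y_t−ȳ)² = 212.8333
r_1 = -74.8611 / 212.8333 = -0.352

-0.352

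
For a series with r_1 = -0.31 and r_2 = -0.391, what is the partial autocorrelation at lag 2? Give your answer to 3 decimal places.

φ_{22} = (r_2 − r_1²) / (1 − r_1²)
r_1² = (-0.31)² = 0.0961
Numerator = -0.391 − 0.0961 = -0.4871; denominator = 1 − 0.0961 = 0.9039
φ_{22} = -0.4871 / 0.9039 = -0.539

-0.539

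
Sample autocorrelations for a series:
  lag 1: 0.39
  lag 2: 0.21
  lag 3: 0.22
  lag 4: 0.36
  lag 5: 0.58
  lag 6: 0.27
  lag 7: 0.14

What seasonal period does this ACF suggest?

5

The largest autocorrelation is r_5 = 0.58; the remaining lags stay at or below 0.39. The elevated value at lag 1 (0.39), dropping to 0.21 at lag 2, reflects decaying short-term dependence rather than seasonality.
The dominant spike at lag 5 indicates a seasonal period of 5.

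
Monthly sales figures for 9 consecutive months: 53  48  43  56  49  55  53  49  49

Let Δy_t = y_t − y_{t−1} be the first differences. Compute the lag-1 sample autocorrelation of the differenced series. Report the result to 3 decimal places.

First differences Δy: -5, -5, 13, -7, 6, -2, -4, 0
Mean of differences = -0.5000
Numerator Σ(Δy_t−Δȳ)(Δy_{t+1}−Δȳ) = -176.7500
Denominator Σ(Δy_t−Δȳ)² = 322.0000
r_1(Δy) = -176.7500 / 322.0000 = -0.549

-0.549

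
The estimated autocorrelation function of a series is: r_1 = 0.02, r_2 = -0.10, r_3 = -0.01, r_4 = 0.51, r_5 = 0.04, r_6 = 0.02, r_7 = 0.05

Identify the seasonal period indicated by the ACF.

The largest autocorrelation is r_4 = 0.51; the remaining lags stay at or below 0.05.
The dominant spike at lag 4 indicates a seasonal period of 4.

4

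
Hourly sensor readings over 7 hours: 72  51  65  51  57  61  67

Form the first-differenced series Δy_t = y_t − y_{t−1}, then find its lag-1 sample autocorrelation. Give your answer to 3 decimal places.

First differences Δy: -21, 14, -14, 6, 4, 6
Mean of differences = -0.8333
Numerator Σ(Δy_t−Δȳ)(Δy_{t+1}−Δȳ) = -518.3611
Denominator Σ(Δy_t−Δȳ)² = 916.8333
r_1(Δy) = -518.3611 / 916.8333 = -0.565

-0.565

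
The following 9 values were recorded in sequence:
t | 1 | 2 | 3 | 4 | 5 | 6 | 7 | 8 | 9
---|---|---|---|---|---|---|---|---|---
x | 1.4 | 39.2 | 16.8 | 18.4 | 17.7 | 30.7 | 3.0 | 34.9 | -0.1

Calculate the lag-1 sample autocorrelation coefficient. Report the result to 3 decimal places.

-0.656

Mean x̄ = (1.4 + 39.2 + 16.8 + 18.4 + 17.7 + 30.7 + 3.0 + 34.9 − 0.1)/9 = 18.0000
Numerator Σ_{t=1}^{8}(x_t−x̄)(x_{t+1}−x̄) = -1131.6600
Denominator Σ(x_t−x̄)² = 1726.2000
r_1 = -1131.6600 / 1726.2000 = -0.656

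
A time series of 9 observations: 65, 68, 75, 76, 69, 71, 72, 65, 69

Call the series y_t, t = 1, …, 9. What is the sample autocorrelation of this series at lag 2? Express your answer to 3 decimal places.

Mean ȳ = (65 + 68 + 75 + 76 + 69 + 71 + 72 + 65 + 69)/9 = 70.0000
Σ(y_t−ȳ)(y_{t+2}−ȳ) = (-25.0000) + (-12.0000) + (-5.0000) + (6.0000) + (-2.0000) + (-5.0000) + (-2.0000) = -45.0000
Denominator Σ(y_t−ȳ)² = 122.0000
r_2 = -45.0000 / 122.0000 = -0.369

-0.369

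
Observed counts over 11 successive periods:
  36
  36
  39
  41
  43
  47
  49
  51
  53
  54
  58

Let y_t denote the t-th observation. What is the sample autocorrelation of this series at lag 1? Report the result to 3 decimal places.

Mean ȳ = (36 + 36 + 39 + 41 + 43 + 47 + 49 + 51 + 53 + 54 + 58)/11 = 46.0909
Numerator Σ_{t=1}^{10}(y_t−ȳ)(y_{t+1}−ȳ) = 422.0826
Denominator Σ(y_t−ȳ)² = 574.9091
r_1 = 422.0826 / 574.9091 = 0.734

0.734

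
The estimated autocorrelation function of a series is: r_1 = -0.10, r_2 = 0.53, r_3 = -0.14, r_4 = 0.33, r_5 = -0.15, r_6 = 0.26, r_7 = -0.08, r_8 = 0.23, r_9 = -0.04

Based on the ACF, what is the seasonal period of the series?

The largest autocorrelation is r_2 = 0.53, with weaker echoes at lags 4 (0.33), 6 (0.26) and 8 (0.23); the remaining lags stay at or below -0.04.
The dominant spike at lag 2 indicates a seasonal period of 2.

2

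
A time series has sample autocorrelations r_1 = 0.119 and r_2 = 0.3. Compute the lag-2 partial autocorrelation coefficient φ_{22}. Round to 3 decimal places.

φ_{22} = (r_2 − r_1²) / (1 − r_1²)
r_1² = (0.119)² = 0.014161
Numerator = 0.3 − 0.0142 = 0.2858; denominator = 1 − 0.0142 = 0.9858
φ_{22} = 0.2858 / 0.9858 = 0.290

0.290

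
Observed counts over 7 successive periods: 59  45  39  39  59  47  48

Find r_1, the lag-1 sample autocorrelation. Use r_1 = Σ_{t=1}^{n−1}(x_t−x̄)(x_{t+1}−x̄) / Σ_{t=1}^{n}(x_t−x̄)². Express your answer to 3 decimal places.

Mean x̄ = (59 + 45 + 39 + 39 + 59 + 47 + 48)/7 = 48.0000
Deviations from mean: 11.0000, -3.0000, -9.0000, -9.0000, 11.0000, -1.0000, 0.0000
Σ(x_t−x̄)(x_{t+1}−x̄) = (-33.0000) + (27.0000) + (81.0000) + (-99.0000) + (-11.0000) + (0.0000) = -35.0000
Denominator Σ(x_t−x̄)² = 414.0000
r_1 = -35.0000 / 414.0000 = -0.085

-0.085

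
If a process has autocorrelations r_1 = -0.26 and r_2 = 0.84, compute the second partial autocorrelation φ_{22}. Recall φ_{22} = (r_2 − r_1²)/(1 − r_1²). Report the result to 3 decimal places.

0.828

φ_{22} = (r_2 − r_1²) / (1 − r_1²)
r_1² = (-0.26)² = 0.0676
Numerator = 0.84 − 0.0676 = 0.7724; denominator = 1 − 0.0676 = 0.9324
φ_{22} = 0.7724 / 0.9324 = 0.828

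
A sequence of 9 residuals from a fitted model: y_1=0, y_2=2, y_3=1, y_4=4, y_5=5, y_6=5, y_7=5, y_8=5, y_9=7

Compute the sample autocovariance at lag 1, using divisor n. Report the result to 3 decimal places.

2.192

Mean ȳ = (0 + 2 + 1 + 4 + 5 + 5 + 5 + 5 + 7)/9 = 3.7778
Σ_{t=1}^{8}(y_t−ȳ)(y_{t+1}−ȳ) = 19.7284
γ_1 = 19.7284 / 9 = 2.192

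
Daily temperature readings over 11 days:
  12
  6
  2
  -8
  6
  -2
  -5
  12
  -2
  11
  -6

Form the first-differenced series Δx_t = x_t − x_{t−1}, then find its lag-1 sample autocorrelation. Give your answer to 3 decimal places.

-0.639

First differences Δx: -6, -4, -10, 14, -8, -3, 17, -14, 13, -17
Mean of differences = -1.8000
Numerator Σ(Δx_t−Δx̄)(Δx_{t+1}−Δx̄) = -850.2400
Denominator Σ(Δx_t−Δx̄)² = 1331.6000
r_1(Δx) = -850.2400 / 1331.6000 = -0.639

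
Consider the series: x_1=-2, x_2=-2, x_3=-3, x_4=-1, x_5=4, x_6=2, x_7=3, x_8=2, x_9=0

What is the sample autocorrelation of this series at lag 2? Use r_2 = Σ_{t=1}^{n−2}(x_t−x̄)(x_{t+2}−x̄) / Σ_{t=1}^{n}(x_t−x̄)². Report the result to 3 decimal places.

Mean x̄ = (-2 − 2 − 3 − 1 + 4 + 2 + 3 + 2 + 0)/9 = 0.3333
Numerator Σ_{t=1}^{7}(x_t−x̄)(x_{t+2}−x̄) = 8.1111
Denominator Σ(x_t−x̄)² = 50.0000
r_2 = 8.1111 / 50.0000 = 0.162

0.162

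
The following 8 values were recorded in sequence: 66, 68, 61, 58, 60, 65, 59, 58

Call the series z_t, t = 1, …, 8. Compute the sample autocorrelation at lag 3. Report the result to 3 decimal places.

Mean z̄ = (66 + 68 + 61 + 58 + 60 + 65 + 59 + 58)/8 = 61.8750
Deviations from mean: 4.1250, 6.1250, -0.8750, -3.8750, -1.8750, 3.1250, -2.8750, -3.8750
Numerator Σ_{t=1}^{5}(z_t−z̄)(z_{t+3}−z̄) = -11.7969
Denominator Σ(z_t−z̄)² = 106.8750
r_3 = -11.7969 / 106.8750 = -0.110

-0.110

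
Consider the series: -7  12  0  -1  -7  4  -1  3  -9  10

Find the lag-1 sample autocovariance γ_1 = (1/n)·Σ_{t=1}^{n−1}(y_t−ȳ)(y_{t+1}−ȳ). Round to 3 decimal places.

-22.956

Mean ȳ = (-7 + 12 + 0 − 1 − 7 + 4 − 1 + 3 − 9 + 10)/10 = 0.4000
Σ_{t=1}^{9}(y_t−ȳ)(y_{t+1}−ȳ) = -229.5600
γ_1 = -229.5600 / 10 = -22.956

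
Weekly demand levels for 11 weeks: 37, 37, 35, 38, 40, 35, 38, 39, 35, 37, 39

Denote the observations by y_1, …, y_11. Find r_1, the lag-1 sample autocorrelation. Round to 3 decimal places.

Mean ȳ = (37 + 37 + 35 + 38 + 40 + 35 + 38 + 39 + 35 + 37 + 39)/11 = 37.2727
Numerator Σ_{t=1}^{10}(y_t−ȳ)(y_{t+1}−ȳ) = -9.3471
Denominator Σ(y_t−ȳ)² = 30.1818
r_1 = -9.3471 / 30.1818 = -0.310

-0.310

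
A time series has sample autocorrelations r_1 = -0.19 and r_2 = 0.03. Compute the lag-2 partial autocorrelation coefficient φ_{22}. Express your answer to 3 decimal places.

φ_{22} = (r_2 − r_1²) / (1 − r_1²)
r_1² = (-0.19)² = 0.0361
Numerator = 0.03 − 0.0361 = -0.0061; denominator = 1 − 0.0361 = 0.9639
φ_{22} = -0.0061 / 0.9639 = -0.006

-0.006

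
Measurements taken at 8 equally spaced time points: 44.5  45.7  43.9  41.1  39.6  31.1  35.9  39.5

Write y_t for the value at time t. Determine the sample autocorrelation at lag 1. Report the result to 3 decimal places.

Mean ȳ = (44.5 + 45.7 + 43.9 + 41.1 + 39.6 + 31.1 + 35.9 + 39.5)/8 = 40.1625
Σ(y_t−ȳ)(y_{t+1}−ȳ) = (24.0189) + (20.6964) + (3.5039) + (-0.5273) + (5.0977) + (38.6289) + (2.8239) = 94.2423
Denominator Σ(y_t−ȳ)² = 165.3788
r_1 = 94.2423 / 165.3788 = 0.570

0.570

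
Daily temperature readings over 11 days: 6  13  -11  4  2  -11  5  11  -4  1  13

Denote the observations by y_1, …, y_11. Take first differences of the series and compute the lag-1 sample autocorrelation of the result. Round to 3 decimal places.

First differences Δy: 7, -24, 15, -2, -13, 16, 6, -15, 5, 12
Mean of differences = 0.7000
Numerator Σ(Δy_t−Δȳ)(Δy_{t+1}−Δȳ) = -741.0900
Denominator Σ(Δy_t−Δȳ)² = 1704.1000
r_1(Δy) = -741.0900 / 1704.1000 = -0.435

-0.435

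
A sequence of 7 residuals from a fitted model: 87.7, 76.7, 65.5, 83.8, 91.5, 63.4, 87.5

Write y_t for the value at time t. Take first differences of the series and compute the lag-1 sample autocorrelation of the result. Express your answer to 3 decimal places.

-0.415

First differences Δy: -11.0, -11.2, 18.3, 7.7, -28.1, 24.1
Mean of differences = -0.0333
Numerator Σ(Δy_t−Δȳ)(Δy_{t+1}−Δȳ) = -834.8744
Denominator Σ(Δy_t−Δȳ)² = 2011.0333
r_1(Δy) = -834.8744 / 2011.0333 = -0.415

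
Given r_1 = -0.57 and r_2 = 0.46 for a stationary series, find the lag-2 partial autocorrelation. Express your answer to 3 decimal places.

0.200

φ_{22} = (r_2 − r_1²) / (1 − r_1²)
r_1² = (-0.57)² = 0.3249
Numerator = 0.46 − 0.3249 = 0.1351; denominator = 1 − 0.3249 = 0.6751
φ_{22} = 0.1351 / 0.6751 = 0.200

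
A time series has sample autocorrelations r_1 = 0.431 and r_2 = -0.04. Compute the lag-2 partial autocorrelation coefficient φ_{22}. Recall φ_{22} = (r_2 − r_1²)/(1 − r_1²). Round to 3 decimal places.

-0.277

φ_{22} = (r_2 − r_1²) / (1 − r_1²)
r_1² = (0.431)² = 0.185761
Numerator = -0.04 − 0.1858 = -0.2258; denominator = 1 − 0.1858 = 0.8142
φ_{22} = -0.2258 / 0.8142 = -0.277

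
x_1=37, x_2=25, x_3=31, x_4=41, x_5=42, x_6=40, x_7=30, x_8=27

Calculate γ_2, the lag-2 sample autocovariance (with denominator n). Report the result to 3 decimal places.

-16.285

Mean x̄ = (37 + 25 + 31 + 41 + 42 + 40 + 30 + 27)/8 = 34.1250
Σ_{t=1}^{6}(x_t−x̄)(x_{t+2}−x̄) = -130.2813
γ_2 = -130.2813 / 8 = -16.285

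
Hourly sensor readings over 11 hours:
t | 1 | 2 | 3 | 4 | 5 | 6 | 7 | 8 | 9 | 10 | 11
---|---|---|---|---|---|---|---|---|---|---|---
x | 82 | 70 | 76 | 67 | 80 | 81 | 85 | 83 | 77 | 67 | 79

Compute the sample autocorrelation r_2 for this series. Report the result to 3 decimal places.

0.025

Mean x̄ = (82 + 70 + 76 + 67 + 80 + 81 + 85 + 83 + 77 + 67 + 79)/11 = 77.0000
Numerator Σ_{t=1}^{9}(x_t−x̄)(x_{t+2}−x̄) = 10.0000
Denominator Σ(x_t−x̄)² = 404.0000
r_2 = 10.0000 / 404.0000 = 0.025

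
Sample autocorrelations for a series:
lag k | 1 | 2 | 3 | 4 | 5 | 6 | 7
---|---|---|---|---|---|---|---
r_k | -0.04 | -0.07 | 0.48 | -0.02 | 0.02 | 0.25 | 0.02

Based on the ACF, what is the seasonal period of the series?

The largest autocorrelation is r_3 = 0.48, with a weaker echo at lag 6 (0.25); the remaining lags stay at or below 0.02.
The dominant spike at lag 3 indicates a seasonal period of 3.

3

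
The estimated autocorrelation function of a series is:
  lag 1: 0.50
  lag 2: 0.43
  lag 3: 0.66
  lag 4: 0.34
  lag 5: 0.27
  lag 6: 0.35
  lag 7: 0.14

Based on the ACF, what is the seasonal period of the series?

The largest autocorrelation is r_3 = 0.66; the remaining lags stay at or below 0.50. The elevated value at lag 1 (0.50), dropping to 0.43 at lag 2, reflects decaying short-term dependence rather than seasonality.
The dominant spike at lag 3 indicates a seasonal period of 3.

3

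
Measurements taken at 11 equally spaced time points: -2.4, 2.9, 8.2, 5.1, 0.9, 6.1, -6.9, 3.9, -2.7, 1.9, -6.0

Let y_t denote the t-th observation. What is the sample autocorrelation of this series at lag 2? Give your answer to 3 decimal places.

0.315

Mean ȳ = (-2.4 + 2.9 + 8.2 + 5.1 + 0.9 + 6.1 − 6.9 + 3.9 − 2.7 + 1.9 − 6.0)/11 = 1.0000
Numerator Σ_{t=1}^{9}(y_t−ȳ)(y_{t+2}−ȳ) = 76.8200
Denominator Σ(y_t−ȳ)² = 244.1600
r_2 = 76.8200 / 244.1600 = 0.315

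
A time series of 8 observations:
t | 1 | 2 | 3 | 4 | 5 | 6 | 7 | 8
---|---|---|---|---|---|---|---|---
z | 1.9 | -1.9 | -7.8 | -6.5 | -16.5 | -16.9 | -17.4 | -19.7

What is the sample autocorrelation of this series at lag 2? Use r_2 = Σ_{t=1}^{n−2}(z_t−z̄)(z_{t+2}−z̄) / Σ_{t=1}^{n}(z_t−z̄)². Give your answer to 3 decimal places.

Mean z̄ = (1.9 − 1.9 − 7.8 − 6.5 − 16.5 − 16.9 − 17.4 − 19.7)/8 = -10.6000
Σ(z_t−z̄)(z_{t+2}−z̄) = (35.0000) + (35.6700) + (-16.5200) + (-25.8300) + (40.1200) + (57.3300) = 125.7700
Denominator Σ(z_t−z̄)² = 460.1400
r_2 = 125.7700 / 460.1400 = 0.273

0.273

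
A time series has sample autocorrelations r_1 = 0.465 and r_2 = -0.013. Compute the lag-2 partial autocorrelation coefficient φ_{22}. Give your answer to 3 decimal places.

-0.292

φ_{22} = (r_2 − r_1²) / (1 − r_1²)
r_1² = (0.465)² = 0.216225
Numerator = -0.013 − 0.2162 = -0.2292; denominator = 1 − 0.2162 = 0.7838
φ_{22} = -0.2292 / 0.7838 = -0.292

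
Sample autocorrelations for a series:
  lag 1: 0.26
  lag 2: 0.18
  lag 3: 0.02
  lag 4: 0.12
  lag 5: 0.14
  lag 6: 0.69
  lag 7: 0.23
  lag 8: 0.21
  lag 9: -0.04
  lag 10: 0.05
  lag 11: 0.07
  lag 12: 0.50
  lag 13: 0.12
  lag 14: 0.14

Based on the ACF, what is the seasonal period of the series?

6

The largest autocorrelation is r_6 = 0.69, with a weaker echo at lag 12 (0.50); the remaining lags stay at or below 0.26. The elevated value at lag 1 (0.26), dropping to 0.18 at lag 2, reflects decaying short-term dependence rather than seasonality.
The dominant spike at lag 6 indicates a seasonal period of 6.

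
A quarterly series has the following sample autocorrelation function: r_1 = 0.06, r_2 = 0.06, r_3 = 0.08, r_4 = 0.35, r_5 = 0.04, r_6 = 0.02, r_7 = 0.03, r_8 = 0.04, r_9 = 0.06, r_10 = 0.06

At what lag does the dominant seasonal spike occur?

4

The largest autocorrelation is r_4 = 0.35; the remaining lags stay at or below 0.08.
The dominant spike at lag 4 indicates a seasonal period of 4.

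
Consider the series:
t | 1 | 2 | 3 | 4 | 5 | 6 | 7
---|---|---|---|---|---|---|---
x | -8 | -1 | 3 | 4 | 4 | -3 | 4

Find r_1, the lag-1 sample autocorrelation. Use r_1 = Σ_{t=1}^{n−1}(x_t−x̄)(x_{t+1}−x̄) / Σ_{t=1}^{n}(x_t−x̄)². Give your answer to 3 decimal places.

0.045

Mean x̄ = (-8 − 1 + 3 + 4 + 4 − 3 + 4)/7 = 0.4286
Deviations from mean: -8.4286, -1.4286, 2.5714, 3.5714, 3.5714, -3.4286, 3.5714
Numerator Σ_{t=1}^{6}(x_t−x̄)(x_{t+1}−x̄) = 5.8163
Denominator Σ(x_t−x̄)² = 129.7143
r_1 = 5.8163 / 129.7143 = 0.045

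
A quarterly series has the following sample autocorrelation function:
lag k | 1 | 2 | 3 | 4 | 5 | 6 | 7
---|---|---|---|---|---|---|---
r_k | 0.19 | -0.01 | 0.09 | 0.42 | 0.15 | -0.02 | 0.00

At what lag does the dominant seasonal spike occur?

The largest autocorrelation is r_4 = 0.42; the remaining lags stay at or below 0.19.
The dominant spike at lag 4 indicates a seasonal period of 4.

4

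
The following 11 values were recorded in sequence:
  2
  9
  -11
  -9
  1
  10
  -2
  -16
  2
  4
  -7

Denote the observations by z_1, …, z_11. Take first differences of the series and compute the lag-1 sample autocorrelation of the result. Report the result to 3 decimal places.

First differences Δz: 7, -20, 2, 10, 9, -12, -14, 18, 2, -11
Mean of differences = -0.9000
Numerator Σ(Δz_t−Δz̄)(Δz_{t+1}−Δz̄) = -253.3100
Denominator Σ(Δz_t−Δz̄)² = 1414.9000
r_1(Δz) = -253.3100 / 1414.9000 = -0.179

-0.179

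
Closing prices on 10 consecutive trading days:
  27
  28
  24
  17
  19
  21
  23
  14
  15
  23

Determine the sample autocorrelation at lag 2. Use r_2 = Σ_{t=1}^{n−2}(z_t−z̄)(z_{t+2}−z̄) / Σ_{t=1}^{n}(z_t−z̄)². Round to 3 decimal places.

Mean z̄ = (27 + 28 + 24 + 17 + 19 + 21 + 23 + 14 + 15 + 23)/10 = 21.1000
Numerator Σ_{t=1}^{8}(z_t−z̄)(z_{t+2}−z̄) = -45.2200
Denominator Σ(z_t−z̄)² = 206.9000
r_2 = -45.2200 / 206.9000 = -0.219

-0.219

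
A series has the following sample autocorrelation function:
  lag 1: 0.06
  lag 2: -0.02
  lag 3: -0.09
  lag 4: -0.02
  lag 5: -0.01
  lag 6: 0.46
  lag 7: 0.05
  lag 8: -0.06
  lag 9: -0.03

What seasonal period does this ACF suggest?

6

The largest autocorrelation is r_6 = 0.46; the remaining lags stay at or below 0.06.
The dominant spike at lag 6 indicates a seasonal period of 6.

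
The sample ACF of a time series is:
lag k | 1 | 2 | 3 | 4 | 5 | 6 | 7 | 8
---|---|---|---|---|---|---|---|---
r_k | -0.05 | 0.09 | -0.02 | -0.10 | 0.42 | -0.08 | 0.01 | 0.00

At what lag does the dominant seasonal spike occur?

5

The largest autocorrelation is r_5 = 0.42; the remaining lags stay at or below 0.09.
The dominant spike at lag 5 indicates a seasonal period of 5.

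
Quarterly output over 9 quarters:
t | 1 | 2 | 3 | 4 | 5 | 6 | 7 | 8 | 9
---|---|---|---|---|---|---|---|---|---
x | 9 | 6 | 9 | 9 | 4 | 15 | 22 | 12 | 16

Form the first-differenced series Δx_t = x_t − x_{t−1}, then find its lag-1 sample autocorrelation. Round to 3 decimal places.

-0.319

First differences Δx: -3, 3, 0, -5, 11, 7, -10, 4
Mean of differences = 0.8750
Numerator Σ(Δx_t−Δx̄)(Δx_{t+1}−Δx̄) = -103.0156
Denominator Σ(Δx_t−Δx̄)² = 322.8750
r_1(Δx) = -103.0156 / 322.8750 = -0.319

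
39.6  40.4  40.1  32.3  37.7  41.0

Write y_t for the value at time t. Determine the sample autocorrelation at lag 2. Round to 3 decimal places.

-0.507

Mean ȳ = (39.6 + 40.4 + 40.1 + 32.3 + 37.7 + 41.0)/6 = 38.5167
Deviations from mean: 1.0833, 1.8833, 1.5833, -6.2167, -0.8167, 2.4833
Σ(y_t−ȳ)(y_{t+2}−ȳ) = (1.7153) + (-11.7081) + (-1.2931) + (-15.4381) = -26.7239
Denominator Σ(y_t−ȳ)² = 52.7083
r_2 = -26.7239 / 52.7083 = -0.507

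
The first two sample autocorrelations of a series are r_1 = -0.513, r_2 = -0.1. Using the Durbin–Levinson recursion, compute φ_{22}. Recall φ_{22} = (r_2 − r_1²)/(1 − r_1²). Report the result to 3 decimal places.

-0.493

φ_{22} = (r_2 − r_1²) / (1 − r_1²)
r_1² = (-0.513)² = 0.263169
Numerator = -0.1 − 0.2632 = -0.3632; denominator = 1 − 0.2632 = 0.7368
φ_{22} = -0.3632 / 0.7368 = -0.493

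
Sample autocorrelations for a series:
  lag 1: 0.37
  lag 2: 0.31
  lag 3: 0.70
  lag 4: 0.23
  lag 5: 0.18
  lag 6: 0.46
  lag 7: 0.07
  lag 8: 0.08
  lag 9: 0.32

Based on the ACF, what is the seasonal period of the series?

The largest autocorrelation is r_3 = 0.70, with a weaker echo at lag 6 (0.46); the remaining lags stay at or below 0.37. The elevated value at lag 1 (0.37), dropping to 0.31 at lag 2, reflects decaying short-term dependence rather than seasonality.
The dominant spike at lag 3 indicates a seasonal period of 3.

3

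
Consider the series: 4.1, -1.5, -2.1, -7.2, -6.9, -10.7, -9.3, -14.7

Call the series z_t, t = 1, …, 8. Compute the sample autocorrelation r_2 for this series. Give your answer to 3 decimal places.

0.322

Mean z̄ = (4.1 − 1.5 − 2.1 − 7.2 − 6.9 − 10.7 − 9.3 − 14.7)/8 = -6.0375
Deviations from mean: 10.1375, 4.5375, 3.9375, -1.1625, -0.8625, -4.6625, -3.2625, -8.6625
Σ(z_t−z̄)(z_{t+2}−z̄) = (39.9164) + (-5.2748) + (-3.3961) + (5.4202) + (2.8139) + (40.3889) = 79.8684
Denominator Σ(z_t−z̄)² = 248.3788
r_2 = 79.8684 / 248.3788 = 0.322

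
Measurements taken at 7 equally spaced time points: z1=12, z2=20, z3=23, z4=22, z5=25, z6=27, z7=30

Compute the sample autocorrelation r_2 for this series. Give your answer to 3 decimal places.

Mean z̄ = (12 + 20 + 23 + 22 + 25 + 27 + 30)/7 = 22.7143
Σ(z_t−z̄)(z_{t+2}−z̄) = (-3.0612) + (1.9388) + (0.6531) + (-3.0612) + (16.6531) = 13.1224
Denominator Σ(z_t−z̄)² = 199.4286
r_2 = 13.1224 / 199.4286 = 0.066

0.066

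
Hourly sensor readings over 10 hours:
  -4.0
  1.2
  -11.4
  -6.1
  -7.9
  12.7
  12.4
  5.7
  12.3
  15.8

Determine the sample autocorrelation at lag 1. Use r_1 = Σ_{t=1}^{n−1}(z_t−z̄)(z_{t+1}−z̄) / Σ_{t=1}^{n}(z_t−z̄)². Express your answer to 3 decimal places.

0.471

Mean z̄ = (-4.0 + 1.2 − 11.4 − 6.1 − 7.9 + 12.7 + 12.4 + 5.7 + 12.3 + 15.8)/10 = 3.0700
Numerator Σ_{t=1}^{9}(z_t−z̄)(z_{t+1}−z̄) = 424.0821
Denominator Σ(z_t−z̄)² = 901.2410
r_1 = 424.0821 / 901.2410 = 0.471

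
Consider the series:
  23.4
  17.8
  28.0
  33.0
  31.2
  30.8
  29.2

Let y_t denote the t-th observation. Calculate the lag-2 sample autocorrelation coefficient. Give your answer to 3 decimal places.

Mean ȳ = (23.4 + 17.8 + 28.0 + 33.0 + 31.2 + 30.8 + 29.2)/7 = 27.6286
Deviations from mean: -4.2286, -9.8286, 0.3714, 5.3714, 3.5714, 3.1714, 1.5714
Σ(y_t−ȳ)(y_{t+2}−ȳ) = (-1.5706) + (-52.7935) + (1.3265) + (17.0351) + (5.6122) = -30.3902
Denominator Σ(y_t−ȳ)² = 168.7543
r_2 = -30.3902 / 168.7543 = -0.180

-0.180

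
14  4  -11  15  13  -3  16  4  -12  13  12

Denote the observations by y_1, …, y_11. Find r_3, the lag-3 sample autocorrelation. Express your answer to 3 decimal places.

Mean ȳ = (14 + 4 − 11 + 15 + 13 − 3 + 16 + 4 − 12 + 13 + 12)/11 = 5.9091
Numerator Σ_{t=1}^{8}(y_t−ȳ)(y_{t+3}−ȳ) = 508.3388
Denominator Σ(y_t−ȳ)² = 1080.9091
r_3 = 508.3388 / 1080.9091 = 0.470

0.470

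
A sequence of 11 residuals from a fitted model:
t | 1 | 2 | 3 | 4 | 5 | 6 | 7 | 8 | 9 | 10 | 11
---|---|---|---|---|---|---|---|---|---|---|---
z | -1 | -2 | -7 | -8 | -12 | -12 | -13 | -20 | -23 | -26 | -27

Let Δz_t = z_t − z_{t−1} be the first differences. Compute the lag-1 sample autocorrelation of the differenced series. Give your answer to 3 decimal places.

First differences Δz: -1, -5, -1, -4, 0, -1, -7, -3, -3, -1
Mean of differences = -2.6000
Numerator Σ(Δz_t−Δz̄)(Δz_{t+1}−Δz̄) = -15.1600
Denominator Σ(Δz_t−Δz̄)² = 44.4000
r_1(Δz) = -15.1600 / 44.4000 = -0.341

-0.341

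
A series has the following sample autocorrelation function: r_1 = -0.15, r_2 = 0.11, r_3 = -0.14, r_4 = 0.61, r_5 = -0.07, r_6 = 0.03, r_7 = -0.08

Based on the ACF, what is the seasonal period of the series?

4

The largest autocorrelation is r_4 = 0.61; the remaining lags stay at or below 0.11.
The dominant spike at lag 4 indicates a seasonal period of 4.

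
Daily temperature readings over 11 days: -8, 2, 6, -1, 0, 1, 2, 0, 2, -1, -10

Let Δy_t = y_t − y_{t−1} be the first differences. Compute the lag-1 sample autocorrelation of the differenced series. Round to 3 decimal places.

0.080

First differences Δy: 10, 4, -7, 1, 1, 1, -2, 2, -3, -9
Mean of differences = -0.2000
Numerator Σ(Δy_t−Δȳ)(Δy_{t+1}−Δȳ) = 21.3600
Denominator Σ(Δy_t−Δȳ)² = 265.6000
r_1(Δy) = 21.3600 / 265.6000 = 0.080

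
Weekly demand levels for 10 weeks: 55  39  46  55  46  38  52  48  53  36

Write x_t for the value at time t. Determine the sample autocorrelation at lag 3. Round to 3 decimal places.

0.025

Mean x̄ = (55 + 39 + 46 + 55 + 46 + 38 + 52 + 48 + 53 + 36)/10 = 46.8000
Σ(x_t−x̄)(x_{t+3}−x̄) = (67.2400) + (6.2400) + (7.0400) + (42.6400) + (-0.9600) + (-54.5600) + (-56.1600) = 11.4800
Denominator Σ(x_t−x̄)² = 457.6000
r_3 = 11.4800 / 457.6000 = 0.025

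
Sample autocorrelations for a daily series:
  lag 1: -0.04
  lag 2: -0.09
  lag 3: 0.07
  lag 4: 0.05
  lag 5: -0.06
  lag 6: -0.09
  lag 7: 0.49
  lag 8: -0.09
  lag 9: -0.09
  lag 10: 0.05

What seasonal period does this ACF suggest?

7

The largest autocorrelation is r_7 = 0.49; the remaining lags stay at or below 0.07.
The dominant spike at lag 7 indicates a seasonal period of 7.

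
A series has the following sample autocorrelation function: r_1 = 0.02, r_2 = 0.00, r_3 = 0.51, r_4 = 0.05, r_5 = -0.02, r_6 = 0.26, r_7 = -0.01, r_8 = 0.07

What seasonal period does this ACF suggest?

3

The largest autocorrelation is r_3 = 0.51, with a weaker echo at lag 6 (0.26); the remaining lags stay at or below 0.07.
The dominant spike at lag 3 indicates a seasonal period of 3.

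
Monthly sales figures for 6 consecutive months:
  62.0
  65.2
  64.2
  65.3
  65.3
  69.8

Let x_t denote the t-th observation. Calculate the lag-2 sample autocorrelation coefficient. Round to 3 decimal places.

0.112

Mean x̄ = (62.0 + 65.2 + 64.2 + 65.3 + 65.3 + 69.8)/6 = 65.3000
Numerator Σ_{t=1}^{4}(x_t−x̄)(x_{t+2}−x̄) = 3.6300
Denominator Σ(x_t−x̄)² = 32.3600
r_2 = 3.6300 / 32.3600 = 0.112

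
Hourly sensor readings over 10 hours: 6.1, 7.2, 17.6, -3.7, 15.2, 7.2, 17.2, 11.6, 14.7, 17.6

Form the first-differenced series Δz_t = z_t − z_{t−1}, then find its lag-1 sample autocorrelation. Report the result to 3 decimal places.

First differences Δz: 1.1, 10.4, -21.3, 18.9, -8.0, 10.0, -5.6, 3.1, 2.9
Mean of differences = 1.2778
Numerator Σ(Δz_t−Δz̄)(Δz_{t+1}−Δz̄) = -919.4360
Denominator Σ(Δz_t−Δz̄)² = 1118.9556
r_1(Δz) = -919.4360 / 1118.9556 = -0.822

-0.822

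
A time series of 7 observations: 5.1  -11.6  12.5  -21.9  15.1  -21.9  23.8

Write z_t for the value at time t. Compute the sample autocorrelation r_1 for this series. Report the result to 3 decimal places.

Mean z̄ = (5.1 − 11.6 + 12.5 − 21.9 + 15.1 − 21.9 + 23.8)/7 = 0.1571
Deviations from mean: 4.9429, -11.7571, 12.3429, -22.0571, 14.9429, -22.0571, 23.6429
Σ(z_t−z̄)(z_{t+1}−z̄) = (-58.1139) + (-145.1167) + (-272.2482) + (-329.5967) + (-329.5967) + (-521.4939) = -1656.1661
Denominator Σ(z_t−z̄)² = 2070.3171
r_1 = -1656.1661 / 2070.3171 = -0.800

-0.800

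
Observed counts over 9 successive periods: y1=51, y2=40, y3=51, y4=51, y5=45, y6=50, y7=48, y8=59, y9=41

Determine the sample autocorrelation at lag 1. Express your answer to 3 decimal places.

Mean ȳ = (51 + 40 + 51 + 51 + 45 + 50 + 48 + 59 + 41)/9 = 48.4444
Numerator Σ_{t=1}^{8}(y_t−ȳ)(y_{t+1}−ȳ) = -134.7531
Denominator Σ(y_t−ȳ)² = 272.2222
r_1 = -134.7531 / 272.2222 = -0.495

-0.495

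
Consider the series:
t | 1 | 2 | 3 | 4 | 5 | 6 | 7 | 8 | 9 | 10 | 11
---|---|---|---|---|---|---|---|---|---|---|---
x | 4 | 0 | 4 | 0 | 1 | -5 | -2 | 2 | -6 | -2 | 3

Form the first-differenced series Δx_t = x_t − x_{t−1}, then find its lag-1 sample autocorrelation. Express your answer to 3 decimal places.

-0.429

First differences Δx: -4, 4, -4, 1, -6, 3, 4, -8, 4, 5
Mean of differences = -0.1000
Numerator Σ(Δx_t−Δx̄)(Δx_{t+1}−Δx̄) = -92.2100
Denominator Σ(Δx_t−Δx̄)² = 214.9000
r_1(Δx) = -92.2100 / 214.9000 = -0.429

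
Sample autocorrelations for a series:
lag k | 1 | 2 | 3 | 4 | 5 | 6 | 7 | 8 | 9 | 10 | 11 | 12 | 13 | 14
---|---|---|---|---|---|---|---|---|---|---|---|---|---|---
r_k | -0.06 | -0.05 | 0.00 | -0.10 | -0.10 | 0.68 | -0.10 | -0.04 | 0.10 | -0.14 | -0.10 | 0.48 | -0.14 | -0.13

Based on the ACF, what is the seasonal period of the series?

The largest autocorrelation is r_6 = 0.68, with a weaker echo at lag 12 (0.48); the remaining lags stay at or below 0.10.
The dominant spike at lag 6 indicates a seasonal period of 6.

6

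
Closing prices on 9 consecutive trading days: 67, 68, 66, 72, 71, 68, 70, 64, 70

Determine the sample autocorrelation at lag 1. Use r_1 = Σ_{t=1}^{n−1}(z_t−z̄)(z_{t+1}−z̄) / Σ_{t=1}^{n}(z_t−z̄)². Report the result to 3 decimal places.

Mean z̄ = (67 + 68 + 66 + 72 + 71 + 68 + 70 + 64 + 70)/9 = 68.4444
Numerator Σ_{t=1}^{8}(z_t−z̄)(z_{t+1}−z̄) = -13.5309
Denominator Σ(z_t−z̄)² = 52.2222
r_1 = -13.5309 / 52.2222 = -0.259

-0.259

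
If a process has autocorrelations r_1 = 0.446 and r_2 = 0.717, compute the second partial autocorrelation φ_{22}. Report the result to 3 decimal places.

φ_{22} = (r_2 − r_1²) / (1 − r_1²)
r_1² = (0.446)² = 0.198916
Numerator = 0.717 − 0.1989 = 0.5181; denominator = 1 − 0.1989 = 0.8011
φ_{22} = 0.5181 / 0.8011 = 0.647

0.647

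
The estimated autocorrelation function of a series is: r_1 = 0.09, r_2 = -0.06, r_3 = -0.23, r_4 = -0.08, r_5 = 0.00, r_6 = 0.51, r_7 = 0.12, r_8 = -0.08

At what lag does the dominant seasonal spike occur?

6

The largest autocorrelation is r_6 = 0.51; the remaining lags stay at or below 0.12.
The dominant spike at lag 6 indicates a seasonal period of 6.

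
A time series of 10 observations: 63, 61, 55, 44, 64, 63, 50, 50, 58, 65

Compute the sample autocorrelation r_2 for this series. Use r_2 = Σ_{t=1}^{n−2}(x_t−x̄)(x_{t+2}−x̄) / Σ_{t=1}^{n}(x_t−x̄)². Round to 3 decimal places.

-0.647

Mean x̄ = (63 + 61 + 55 + 44 + 64 + 63 + 50 + 50 + 58 + 65)/10 = 57.3000
Numerator Σ_{t=1}^{8}(x_t−x̄)(x_{t+2}−x̄) = -305.3800
Denominator Σ(x_t−x̄)² = 472.1000
r_2 = -305.3800 / 472.1000 = -0.647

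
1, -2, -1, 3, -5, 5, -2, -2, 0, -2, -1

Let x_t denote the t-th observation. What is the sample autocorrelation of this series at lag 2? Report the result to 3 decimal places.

0.205

Mean x̄ = (1 − 2 − 1 + 3 − 5 + 5 − 2 − 2 + 0 − 2 − 1)/11 = -0.5455
Numerator Σ_{t=1}^{9}(x_t−x̄)(x_{t+2}−x̄) = 15.3140
Denominator Σ(x_t−x̄)² = 74.7273
r_2 = 15.3140 / 74.7273 = 0.205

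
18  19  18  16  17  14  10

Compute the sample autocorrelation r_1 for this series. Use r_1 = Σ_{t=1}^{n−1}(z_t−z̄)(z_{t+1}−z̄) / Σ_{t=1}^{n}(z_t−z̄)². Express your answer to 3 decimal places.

0.379

Mean z̄ = (18 + 19 + 18 + 16 + 17 + 14 + 10)/7 = 16.0000
Deviations from mean: 2.0000, 3.0000, 2.0000, 0.0000, 1.0000, -2.0000, -6.0000
Σ(z_t−z̄)(z_{t+1}−z̄) = (6.0000) + (6.0000) + (0.0000) + (0.0000) + (-2.0000) + (12.0000) = 22.0000
Denominator Σ(z_t−z̄)² = 58.0000
r_1 = 22.0000 / 58.0000 = 0.379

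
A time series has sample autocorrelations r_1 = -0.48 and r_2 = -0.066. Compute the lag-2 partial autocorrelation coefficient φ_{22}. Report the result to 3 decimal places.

φ_{22} = (r_2 − r_1²) / (1 − r_1²)
r_1² = (-0.48)² = 0.2304
Numerator = -0.066 − 0.2304 = -0.2964; denominator = 1 − 0.2304 = 0.7696
φ_{22} = -0.2964 / 0.7696 = -0.385

-0.385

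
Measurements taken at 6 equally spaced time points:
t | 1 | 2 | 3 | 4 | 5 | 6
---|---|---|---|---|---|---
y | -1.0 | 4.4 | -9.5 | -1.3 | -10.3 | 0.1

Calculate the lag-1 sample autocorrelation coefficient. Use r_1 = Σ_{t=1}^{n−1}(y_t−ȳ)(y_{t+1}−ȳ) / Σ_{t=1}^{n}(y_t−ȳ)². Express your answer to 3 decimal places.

Mean ȳ = (-1.0 + 4.4 − 9.5 − 1.3 − 10.3 + 0.1)/6 = -2.9333
Numerator Σ_{t=1}^{5}(y_t−ȳ)(y_{t+1}−ȳ) = -79.0811
Denominator Σ(y_t−ȳ)² = 166.7733
r_1 = -79.0811 / 166.7733 = -0.474

-0.474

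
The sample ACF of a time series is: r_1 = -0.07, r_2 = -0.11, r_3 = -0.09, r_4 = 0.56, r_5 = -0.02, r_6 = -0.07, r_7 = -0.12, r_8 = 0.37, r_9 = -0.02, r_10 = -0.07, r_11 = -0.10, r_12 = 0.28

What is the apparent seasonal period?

The largest autocorrelation is r_4 = 0.56, with weaker echoes at lags 8 (0.37) and 12 (0.28); the remaining lags stay at or below -0.02.
The dominant spike at lag 4 indicates a seasonal period of 4.

4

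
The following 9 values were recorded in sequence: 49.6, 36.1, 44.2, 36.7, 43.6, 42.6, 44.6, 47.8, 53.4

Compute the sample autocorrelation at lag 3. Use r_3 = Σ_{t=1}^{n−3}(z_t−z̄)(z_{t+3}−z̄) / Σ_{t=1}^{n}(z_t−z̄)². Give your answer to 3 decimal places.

Mean z̄ = (49.6 + 36.1 + 44.2 + 36.7 + 43.6 + 42.6 + 44.6 + 47.8 + 53.4)/9 = 44.2889
Σ(z_t−z̄)(z_{t+3}−z̄) = (-40.3054) + (5.6412) + (0.1501) + (-2.3610) + (-2.4188) + (-15.3877) = -54.6815
Denominator Σ(z_t−z̄)² = 251.6289
r_3 = -54.6815 / 251.6289 = -0.217

-0.217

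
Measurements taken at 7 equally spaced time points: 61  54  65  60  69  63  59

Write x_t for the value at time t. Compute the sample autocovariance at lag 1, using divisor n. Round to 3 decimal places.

Mean x̄ = (61 + 54 + 65 + 60 + 69 + 63 + 59)/7 = 61.5714
Σ_{t=1}^{6}(x_t−x̄)(x_{t+1}−x̄) = -31.7551
γ_1 = -31.7551 / 7 = -4.536

-4.536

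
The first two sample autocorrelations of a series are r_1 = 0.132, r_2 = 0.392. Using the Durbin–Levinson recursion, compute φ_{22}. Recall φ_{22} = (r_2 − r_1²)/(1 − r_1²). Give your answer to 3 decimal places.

φ_{22} = (r_2 − r_1²) / (1 − r_1²)
r_1² = (0.132)² = 0.017424
Numerator = 0.392 − 0.0174 = 0.3746; denominator = 1 − 0.0174 = 0.9826
φ_{22} = 0.3746 / 0.9826 = 0.381

0.381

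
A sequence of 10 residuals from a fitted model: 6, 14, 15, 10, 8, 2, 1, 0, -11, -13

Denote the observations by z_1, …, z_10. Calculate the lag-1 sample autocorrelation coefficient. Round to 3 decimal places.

Mean z̄ = (6 + 14 + 15 + 10 + 8 + 2 + 1 + 0 − 11 − 13)/10 = 3.2000
Numerator Σ_{t=1}^{9}(z_t−z̄)(z_{t+1}−z̄) = 549.9600
Denominator Σ(z_t−z̄)² = 813.6000
r_1 = 549.9600 / 813.6000 = 0.676

0.676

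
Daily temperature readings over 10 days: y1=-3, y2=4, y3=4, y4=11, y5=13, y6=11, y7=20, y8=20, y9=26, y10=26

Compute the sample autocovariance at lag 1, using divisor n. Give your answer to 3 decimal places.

53.696

Mean ȳ = (-3 + 4 + 4 + 11 + 13 + 11 + 20 + 20 + 26 + 26)/10 = 13.2000
Σ_{t=1}^{9}(y_t−ȳ)(y_{t+1}−ȳ) = 536.9600
γ_1 = 536.9600 / 10 = 53.696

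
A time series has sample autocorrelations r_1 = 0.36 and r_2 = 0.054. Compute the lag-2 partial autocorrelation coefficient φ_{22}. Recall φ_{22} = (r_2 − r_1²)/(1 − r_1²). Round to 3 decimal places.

φ_{22} = (r_2 − r_1²) / (1 − r_1²)
r_1² = (0.36)² = 0.1296
Numerator = 0.054 − 0.1296 = -0.0756; denominator = 1 − 0.1296 = 0.8704
φ_{22} = -0.0756 / 0.8704 = -0.087

-0.087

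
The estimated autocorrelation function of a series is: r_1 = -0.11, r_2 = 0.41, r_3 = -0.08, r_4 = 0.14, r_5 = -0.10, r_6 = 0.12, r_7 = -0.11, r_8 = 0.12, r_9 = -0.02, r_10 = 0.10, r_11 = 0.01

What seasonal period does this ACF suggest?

The largest autocorrelation is r_2 = 0.41; the remaining lags stay at or below 0.14.
The dominant spike at lag 2 indicates a seasonal period of 2.

2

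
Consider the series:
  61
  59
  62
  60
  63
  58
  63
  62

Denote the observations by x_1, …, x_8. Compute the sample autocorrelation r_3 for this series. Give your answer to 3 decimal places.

-0.292

Mean x̄ = (61 + 59 + 62 + 60 + 63 + 58 + 63 + 62)/8 = 61.0000
Deviations from mean: 0.0000, -2.0000, 1.0000, -1.0000, 2.0000, -3.0000, 2.0000, 1.0000
Numerator Σ_{t=1}^{5}(x_t−x̄)(x_{t+3}−x̄) = -7.0000
Denominator Σ(x_t−x̄)² = 24.0000
r_3 = -7.0000 / 24.0000 = -0.292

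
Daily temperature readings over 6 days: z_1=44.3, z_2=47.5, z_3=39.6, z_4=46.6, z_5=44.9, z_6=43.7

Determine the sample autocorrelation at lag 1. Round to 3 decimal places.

-0.655

Mean z̄ = (44.3 + 47.5 + 39.6 + 46.6 + 44.9 + 43.7)/6 = 44.4333
Deviations from mean: -0.1333, 3.0667, -4.8333, 2.1667, 0.4667, -0.7333
Σ(z_t−z̄)(z_{t+1}−z̄) = (-0.4089) + (-14.8222) + (-10.4722) + (1.0111) + (-0.3422) = -25.0344
Denominator Σ(z_t−z̄)² = 38.2333
r_1 = -25.0344 / 38.2333 = -0.655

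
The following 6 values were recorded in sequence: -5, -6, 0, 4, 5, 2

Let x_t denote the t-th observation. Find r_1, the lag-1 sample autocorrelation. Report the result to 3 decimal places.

0.566

Mean x̄ = (-5 − 6 + 0 + 4 + 5 + 2)/6 = 0.0000
Deviations from mean: -5.0000, -6.0000, 0.0000, 4.0000, 5.0000, 2.0000
Σ(x_t−x̄)(x_{t+1}−x̄) = (30.0000) + (0.0000) + (0.0000) + (20.0000) + (10.0000) = 60.0000
Denominator Σ(x_t−x̄)² = 106.0000
r_1 = 60.0000 / 106.0000 = 0.566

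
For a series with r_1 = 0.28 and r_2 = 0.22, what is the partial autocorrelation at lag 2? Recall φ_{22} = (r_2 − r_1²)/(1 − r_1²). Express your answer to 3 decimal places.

φ_{22} = (r_2 − r_1²) / (1 − r_1²)
r_1² = (0.28)² = 0.0784
Numerator = 0.22 − 0.0784 = 0.1416; denominator = 1 − 0.0784 = 0.9216
φ_{22} = 0.1416 / 0.9216 = 0.154

0.154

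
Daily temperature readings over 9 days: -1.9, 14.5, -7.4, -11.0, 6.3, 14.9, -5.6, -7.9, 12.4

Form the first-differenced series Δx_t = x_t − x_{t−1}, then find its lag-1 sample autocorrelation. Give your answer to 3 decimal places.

-0.171

First differences Δx: 16.4, -21.9, -3.6, 17.3, 8.6, -20.5, -2.3, 20.3
Mean of differences = 1.7875
Numerator Σ(Δx_t−Δx̄)(Δx_{t+1}−Δx̄) = -332.8152
Denominator Σ(Δx_t−Δx̄)² = 1946.8488
r_1(Δx) = -332.8152 / 1946.8488 = -0.171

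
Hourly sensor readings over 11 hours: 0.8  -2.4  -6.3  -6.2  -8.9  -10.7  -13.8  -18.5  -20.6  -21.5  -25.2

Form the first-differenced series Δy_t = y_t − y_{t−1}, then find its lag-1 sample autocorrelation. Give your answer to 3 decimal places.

First differences Δy: -3.2, -3.9, 0.1, -2.7, -1.8, -3.1, -4.7, -2.1, -0.9, -3.7
Mean of differences = -2.6000
Numerator Σ(Δy_t−Δȳ)(Δy_{t+1}−Δȳ) = -4.5000
Denominator Σ(Δy_t−Δȳ)² = 19.0000
r_1(Δy) = -4.5000 / 19.0000 = -0.237

-0.237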